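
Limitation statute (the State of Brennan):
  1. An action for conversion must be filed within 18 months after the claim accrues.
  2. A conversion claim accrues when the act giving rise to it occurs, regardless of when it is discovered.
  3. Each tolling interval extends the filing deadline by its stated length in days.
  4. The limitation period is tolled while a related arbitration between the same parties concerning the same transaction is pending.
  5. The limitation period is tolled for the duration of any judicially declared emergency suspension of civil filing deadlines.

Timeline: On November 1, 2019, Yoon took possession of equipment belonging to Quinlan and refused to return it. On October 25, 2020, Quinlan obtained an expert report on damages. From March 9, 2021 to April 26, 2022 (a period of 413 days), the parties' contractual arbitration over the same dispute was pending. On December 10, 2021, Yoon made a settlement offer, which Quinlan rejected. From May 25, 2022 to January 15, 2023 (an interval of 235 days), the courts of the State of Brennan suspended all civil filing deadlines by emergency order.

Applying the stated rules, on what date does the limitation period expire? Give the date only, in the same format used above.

The claim accrued on November 1, 2019, the date of the act.
The untolled deadline — 18 months after November 1, 2019 — is May 1, 2021.
Because the pending related arbitration ran from March 9, 2021 to April 26, 2022, the deadline is extended by 413 days to June 18, 2022.
The emergency suspension of filing deadlines from May 25, 2022 to January 15, 2023 tolled the period for 235 days, extending the deadline to February 8, 2023.
None of the other events listed affects the running of the period under the stated rules.

February 8, 2023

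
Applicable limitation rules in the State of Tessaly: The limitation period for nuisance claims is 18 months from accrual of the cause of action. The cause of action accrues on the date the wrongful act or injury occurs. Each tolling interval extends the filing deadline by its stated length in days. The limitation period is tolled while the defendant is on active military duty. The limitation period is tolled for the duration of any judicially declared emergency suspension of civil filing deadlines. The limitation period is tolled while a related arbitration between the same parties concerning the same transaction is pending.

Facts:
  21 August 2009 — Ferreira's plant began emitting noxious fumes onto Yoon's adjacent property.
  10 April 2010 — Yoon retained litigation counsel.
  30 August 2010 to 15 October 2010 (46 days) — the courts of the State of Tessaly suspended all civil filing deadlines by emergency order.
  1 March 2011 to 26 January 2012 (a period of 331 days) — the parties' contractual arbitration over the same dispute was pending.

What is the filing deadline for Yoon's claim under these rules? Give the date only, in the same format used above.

The claim accrued on 21 August 2009, when the wrongful act occurred.
18 months from 21 August 2009 is 21 February 2011.
Because the emergency suspension of filing deadlines ran from 30 August 2010 to 15 October 2010, the deadline is extended by 46 days to 8 April 2011.
Because the pending related arbitration ran from 1 March 2011 to 26 January 2012, the deadline is extended by 331 days to 4 March 2012.
The other events in the timeline have no effect on the limitation period under the stated rules.

4 March 2012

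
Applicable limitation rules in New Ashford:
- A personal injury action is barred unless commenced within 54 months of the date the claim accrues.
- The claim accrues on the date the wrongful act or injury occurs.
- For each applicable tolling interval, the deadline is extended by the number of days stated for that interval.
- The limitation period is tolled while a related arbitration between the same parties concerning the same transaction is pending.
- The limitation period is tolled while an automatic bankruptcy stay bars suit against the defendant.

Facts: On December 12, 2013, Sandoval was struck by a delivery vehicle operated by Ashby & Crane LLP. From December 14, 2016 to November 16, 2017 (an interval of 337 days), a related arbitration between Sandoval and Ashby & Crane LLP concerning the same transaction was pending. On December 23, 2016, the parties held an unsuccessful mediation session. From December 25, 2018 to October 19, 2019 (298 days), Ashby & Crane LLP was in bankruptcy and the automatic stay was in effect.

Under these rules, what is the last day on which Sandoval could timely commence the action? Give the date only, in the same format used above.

The claim accrued on December 12, 2013, when the wrongful act occurred.
The untolled deadline — 54 months after December 12, 2013 — is June 12, 2018.
The period was tolled for 337 days by the pending related arbitration (December 14, 2016 to November 16, 2017), pushing the deadline to May 15, 2019.
Because the automatic bankruptcy stay ran from December 25, 2018 to October 19, 2019, the deadline is extended by 298 days to March 8, 2020.
None of the other events listed affects the running of the period under the stated rules.

March 8, 2020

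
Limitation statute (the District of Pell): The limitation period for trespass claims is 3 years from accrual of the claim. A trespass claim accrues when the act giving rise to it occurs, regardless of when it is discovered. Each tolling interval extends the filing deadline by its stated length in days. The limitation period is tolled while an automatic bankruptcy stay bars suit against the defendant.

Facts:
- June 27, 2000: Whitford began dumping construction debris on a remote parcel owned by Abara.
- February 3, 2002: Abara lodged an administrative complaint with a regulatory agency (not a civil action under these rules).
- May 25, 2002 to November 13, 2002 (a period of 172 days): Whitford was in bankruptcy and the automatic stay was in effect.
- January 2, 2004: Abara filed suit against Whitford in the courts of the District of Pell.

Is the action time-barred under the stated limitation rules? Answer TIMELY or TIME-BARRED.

TIME-BARRED

The claim accrued on June 27, 2000, when the wrongful act occurred.
Adding the 3 years base period to June 27, 2000 gives a deadline of June 27, 2003, before any tolling.
Because the automatic bankruptcy stay ran from May 25, 2002 to November 13, 2002, the deadline is extended by 172 days to December 16, 2003.
The other events in the timeline have no effect on the limitation period under the stated rules.
Abara filed on January 2, 2004, after the December 16, 2003 deadline, so the action is time-barred.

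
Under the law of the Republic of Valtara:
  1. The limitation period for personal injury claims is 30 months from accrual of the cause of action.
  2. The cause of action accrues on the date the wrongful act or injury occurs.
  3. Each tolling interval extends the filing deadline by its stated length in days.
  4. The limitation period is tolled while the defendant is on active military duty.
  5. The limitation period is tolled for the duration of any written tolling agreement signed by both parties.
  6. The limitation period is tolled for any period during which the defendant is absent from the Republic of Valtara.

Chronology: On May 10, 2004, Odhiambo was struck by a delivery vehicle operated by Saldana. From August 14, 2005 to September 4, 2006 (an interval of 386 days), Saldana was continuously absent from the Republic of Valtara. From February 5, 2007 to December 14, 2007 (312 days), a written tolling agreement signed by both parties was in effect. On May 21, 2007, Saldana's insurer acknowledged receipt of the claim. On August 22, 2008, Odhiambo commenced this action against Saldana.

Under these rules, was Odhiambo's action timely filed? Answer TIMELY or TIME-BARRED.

The limitation period began to run on May 10, 2004.
30 months from May 10, 2004 is November 10, 2006.
Because the defendant's absence from the jurisdiction ran from August 14, 2005 to September 4, 2006, the deadline is extended by 386 days to December 1, 2007.
The period was tolled for 312 days by the written tolling agreement (February 5, 2007 to December 14, 2007), pushing the deadline to October 8, 2008.
None of the other events listed affects the running of the period under the stated rules.
The August 22, 2008 filing precedes the October 8, 2008 deadline; the claim is timely.

TIMELY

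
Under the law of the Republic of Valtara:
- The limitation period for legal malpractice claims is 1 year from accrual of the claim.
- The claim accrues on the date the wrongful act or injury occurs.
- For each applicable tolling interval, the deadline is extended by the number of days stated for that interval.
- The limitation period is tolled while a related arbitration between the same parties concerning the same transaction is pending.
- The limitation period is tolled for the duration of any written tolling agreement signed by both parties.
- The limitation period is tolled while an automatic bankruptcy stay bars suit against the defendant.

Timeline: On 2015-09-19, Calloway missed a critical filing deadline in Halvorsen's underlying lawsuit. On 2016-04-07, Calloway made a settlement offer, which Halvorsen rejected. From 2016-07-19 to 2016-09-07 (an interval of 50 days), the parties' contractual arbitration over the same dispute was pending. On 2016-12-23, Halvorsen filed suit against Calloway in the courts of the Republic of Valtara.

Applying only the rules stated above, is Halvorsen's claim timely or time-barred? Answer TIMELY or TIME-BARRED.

TIME-BARRED

The claim accrued on 2015-09-19, when the wrongful act occurred.
The untolled deadline — 1 year after 2015-09-19 — is 2016-09-19.
The pending related arbitration from 2016-07-19 to 2016-09-07 tolled the period for 50 days, extending the deadline to 2016-11-08.
Nothing else in the chronology tolls or restarts the period.
The 2016-12-23 filing falls after the 2016-11-08 deadline; the claim is time-barred.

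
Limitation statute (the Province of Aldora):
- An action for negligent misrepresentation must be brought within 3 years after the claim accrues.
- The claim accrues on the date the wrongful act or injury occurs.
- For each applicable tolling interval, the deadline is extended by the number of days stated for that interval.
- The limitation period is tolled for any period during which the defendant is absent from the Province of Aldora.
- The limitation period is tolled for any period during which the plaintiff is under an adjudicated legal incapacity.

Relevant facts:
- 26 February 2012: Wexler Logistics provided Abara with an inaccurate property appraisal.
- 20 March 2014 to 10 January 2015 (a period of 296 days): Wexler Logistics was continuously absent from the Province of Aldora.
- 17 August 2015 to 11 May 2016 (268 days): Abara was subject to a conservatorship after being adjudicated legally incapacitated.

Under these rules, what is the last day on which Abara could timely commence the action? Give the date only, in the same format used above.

12 September 2016

The claim accrued on 26 February 2012, the date of the act.
The untolled deadline — 3 years after 26 February 2012 — is 26 February 2015.
The period was tolled for 296 days by the defendant's absence from the jurisdiction (20 March 2014 to 10 January 2015), pushing the deadline to 19 December 2015.
The plaintiff's legal incapacity from 17 August 2015 to 11 May 2016 tolled the period for 268 days, extending the deadline to 12 September 2016.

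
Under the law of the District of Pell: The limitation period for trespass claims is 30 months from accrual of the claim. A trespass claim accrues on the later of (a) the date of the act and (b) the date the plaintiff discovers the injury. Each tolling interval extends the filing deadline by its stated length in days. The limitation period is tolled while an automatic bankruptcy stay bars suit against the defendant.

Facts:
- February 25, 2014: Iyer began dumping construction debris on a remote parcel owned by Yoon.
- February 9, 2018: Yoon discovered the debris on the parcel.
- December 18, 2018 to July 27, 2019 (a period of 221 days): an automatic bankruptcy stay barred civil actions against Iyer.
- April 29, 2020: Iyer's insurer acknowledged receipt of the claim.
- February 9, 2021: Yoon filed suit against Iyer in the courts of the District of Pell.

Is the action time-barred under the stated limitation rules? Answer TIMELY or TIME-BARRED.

The claim accrued on February 9, 2018 — the later of the February 25, 2014 act and the February 9, 2018 discovery.
Adding the 30 months base period to February 9, 2018 gives a deadline of August 9, 2020, before any tolling.
Because the automatic bankruptcy stay ran from December 18, 2018 to July 27, 2019, the deadline is extended by 221 days to March 18, 2021.
None of the other events listed affects the running of the period under the stated rules.
The February 9, 2021 filing precedes the March 18, 2021 deadline; the claim is timely.

TIMELY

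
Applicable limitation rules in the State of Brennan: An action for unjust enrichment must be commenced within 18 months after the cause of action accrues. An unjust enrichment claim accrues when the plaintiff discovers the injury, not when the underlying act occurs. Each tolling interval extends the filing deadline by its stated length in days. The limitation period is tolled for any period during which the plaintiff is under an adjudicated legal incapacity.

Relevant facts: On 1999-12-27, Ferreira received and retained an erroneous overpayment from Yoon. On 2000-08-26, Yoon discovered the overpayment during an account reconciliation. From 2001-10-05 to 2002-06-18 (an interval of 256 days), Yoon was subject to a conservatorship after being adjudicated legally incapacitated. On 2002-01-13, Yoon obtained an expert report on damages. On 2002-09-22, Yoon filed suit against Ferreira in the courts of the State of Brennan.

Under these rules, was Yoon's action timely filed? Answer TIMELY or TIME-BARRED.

Accrual is tied to discovery, so the period began on 2000-08-26 rather than on 1999-12-27 when the act occurred.
The untolled deadline — 18 months after 2000-08-26 — is 2002-02-26.
Because the plaintiff's legal incapacity ran from 2001-10-05 to 2002-06-18, the deadline is extended by 256 days to 2002-11-09.
The other events in the timeline have no effect on the limitation period under the stated rules.
The 2002-09-22 filing precedes the 2002-11-09 deadline; the claim is timely.

TIMELY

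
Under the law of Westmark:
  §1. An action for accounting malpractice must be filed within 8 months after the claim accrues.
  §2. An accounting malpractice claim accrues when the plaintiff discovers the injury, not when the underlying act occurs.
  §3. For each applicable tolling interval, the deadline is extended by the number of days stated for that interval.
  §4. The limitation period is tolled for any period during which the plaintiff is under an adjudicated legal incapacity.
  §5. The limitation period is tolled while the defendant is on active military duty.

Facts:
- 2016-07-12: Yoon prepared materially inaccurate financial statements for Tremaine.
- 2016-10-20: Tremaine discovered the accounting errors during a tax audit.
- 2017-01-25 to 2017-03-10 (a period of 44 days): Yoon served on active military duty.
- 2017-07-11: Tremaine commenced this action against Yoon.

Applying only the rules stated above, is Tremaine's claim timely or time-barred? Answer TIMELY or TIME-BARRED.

TIMELY

Accrual is tied to discovery, so the period began on 2016-10-20 rather than on 2016-07-12 when the act occurred.
8 months from 2016-10-20 is 2017-06-20.
Because the defendant's active military service ran from 2017-01-25 to 2017-03-10, the deadline is extended by 44 days to 2017-08-03.
Filing on 2017-07-11 beat the 2017-08-03 deadline — the action is timely.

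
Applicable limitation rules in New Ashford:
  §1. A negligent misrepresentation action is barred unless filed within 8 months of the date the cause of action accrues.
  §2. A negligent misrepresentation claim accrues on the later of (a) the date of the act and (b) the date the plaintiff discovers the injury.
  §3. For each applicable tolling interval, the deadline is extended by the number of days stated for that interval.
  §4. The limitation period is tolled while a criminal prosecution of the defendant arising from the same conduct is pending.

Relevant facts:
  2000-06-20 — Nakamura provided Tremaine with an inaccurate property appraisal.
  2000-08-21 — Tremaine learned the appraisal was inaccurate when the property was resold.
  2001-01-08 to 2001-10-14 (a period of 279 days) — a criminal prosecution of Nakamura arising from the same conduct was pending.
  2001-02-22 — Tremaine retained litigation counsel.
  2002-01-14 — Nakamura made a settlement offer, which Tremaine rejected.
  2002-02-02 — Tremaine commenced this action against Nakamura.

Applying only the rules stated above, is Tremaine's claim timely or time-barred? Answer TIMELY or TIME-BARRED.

Taking the later of the act (2000-06-20) and discovery (2000-08-21), the claim accrued on 2000-08-21.
The untolled deadline — 8 months after 2000-08-21 — is 2001-04-21.
Because the pending criminal prosecution ran from 2001-01-08 to 2001-10-14, the deadline is extended by 279 days to 2002-01-25.
None of the other events listed affects the running of the period under the stated rules.
Filing on 2002-02-02 missed the 2002-01-25 deadline — the action is time-barred.

TIME-BARRED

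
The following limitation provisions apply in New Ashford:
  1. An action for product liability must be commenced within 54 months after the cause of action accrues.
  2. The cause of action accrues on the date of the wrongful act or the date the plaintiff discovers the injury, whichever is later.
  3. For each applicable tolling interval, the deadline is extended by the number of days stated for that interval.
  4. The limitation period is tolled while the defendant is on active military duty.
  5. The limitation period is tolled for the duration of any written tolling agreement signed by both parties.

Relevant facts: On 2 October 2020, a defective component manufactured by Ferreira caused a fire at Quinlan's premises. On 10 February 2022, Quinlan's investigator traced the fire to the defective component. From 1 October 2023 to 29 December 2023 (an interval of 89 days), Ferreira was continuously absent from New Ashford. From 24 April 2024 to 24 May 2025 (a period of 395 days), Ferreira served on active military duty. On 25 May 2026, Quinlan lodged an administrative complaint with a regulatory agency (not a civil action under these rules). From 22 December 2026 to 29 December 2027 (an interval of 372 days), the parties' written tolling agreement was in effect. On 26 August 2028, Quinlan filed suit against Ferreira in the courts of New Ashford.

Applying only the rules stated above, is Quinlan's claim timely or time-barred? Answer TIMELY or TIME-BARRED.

TIMELY

The claim accrued on 10 February 2022 — the later of the 2 October 2020 act and the 10 February 2022 discovery.
54 months from 10 February 2022 is 10 August 2026.
Because the defendant's active military service ran from 24 April 2024 to 24 May 2025, the deadline is extended by 395 days to 9 September 2027.
The written tolling agreement from 22 December 2026 to 29 December 2027 tolled the period for 372 days, extending the deadline to 15 September 2028.
The defendant's absence from the jurisdiction from 1 October 2023 to 29 December 2023 does not toll the period, because no stated rule makes the defendant's absence a tolling event.
Nothing else in the chronology tolls or restarts the period.
Filing on 26 August 2028 beat the 15 September 2028 deadline — the action is timely.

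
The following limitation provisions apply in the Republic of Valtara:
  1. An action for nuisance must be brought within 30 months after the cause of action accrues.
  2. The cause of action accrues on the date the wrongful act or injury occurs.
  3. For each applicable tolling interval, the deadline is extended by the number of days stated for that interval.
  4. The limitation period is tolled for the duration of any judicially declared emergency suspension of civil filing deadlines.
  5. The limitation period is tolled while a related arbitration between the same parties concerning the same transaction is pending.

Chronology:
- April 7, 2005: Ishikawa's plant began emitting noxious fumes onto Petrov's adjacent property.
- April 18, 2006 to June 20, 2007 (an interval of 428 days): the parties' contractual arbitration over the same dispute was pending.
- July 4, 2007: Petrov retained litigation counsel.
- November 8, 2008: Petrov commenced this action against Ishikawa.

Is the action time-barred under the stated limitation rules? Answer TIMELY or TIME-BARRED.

TIMELY

The cause of action accrued on April 7, 2005, the date of the act.
The untolled deadline — 30 months after April 7, 2005 — is October 7, 2007.
The period was tolled for 428 days by the pending related arbitration (April 18, 2006 to June 20, 2007), pushing the deadline to December 8, 2008.
The other events in the timeline have no effect on the limitation period under the stated rules.
Petrov filed on November 8, 2008, before the December 8, 2008 deadline, so the action is timely.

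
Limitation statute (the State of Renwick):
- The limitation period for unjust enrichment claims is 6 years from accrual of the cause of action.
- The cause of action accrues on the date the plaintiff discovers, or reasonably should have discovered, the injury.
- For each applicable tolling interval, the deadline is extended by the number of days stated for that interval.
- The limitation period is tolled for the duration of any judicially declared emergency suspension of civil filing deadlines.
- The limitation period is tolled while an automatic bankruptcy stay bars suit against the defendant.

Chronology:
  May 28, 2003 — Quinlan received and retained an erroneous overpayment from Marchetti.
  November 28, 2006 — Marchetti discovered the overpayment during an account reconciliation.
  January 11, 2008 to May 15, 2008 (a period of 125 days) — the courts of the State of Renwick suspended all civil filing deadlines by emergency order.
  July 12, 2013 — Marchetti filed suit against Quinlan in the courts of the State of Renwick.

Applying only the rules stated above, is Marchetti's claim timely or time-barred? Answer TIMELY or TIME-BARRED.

The claim did not accrue until Marchetti discovered the injury on November 28, 2006; the May 28, 2003 act date does not start the clock under the stated rule.
6 years from November 28, 2006 is November 28, 2012.
Because the emergency suspension of filing deadlines ran from January 11, 2008 to May 15, 2008, the deadline is extended by 125 days to April 2, 2013.
Marchetti filed on July 12, 2013, after the April 2, 2013 deadline, so the action is time-barred.

TIME-BARRED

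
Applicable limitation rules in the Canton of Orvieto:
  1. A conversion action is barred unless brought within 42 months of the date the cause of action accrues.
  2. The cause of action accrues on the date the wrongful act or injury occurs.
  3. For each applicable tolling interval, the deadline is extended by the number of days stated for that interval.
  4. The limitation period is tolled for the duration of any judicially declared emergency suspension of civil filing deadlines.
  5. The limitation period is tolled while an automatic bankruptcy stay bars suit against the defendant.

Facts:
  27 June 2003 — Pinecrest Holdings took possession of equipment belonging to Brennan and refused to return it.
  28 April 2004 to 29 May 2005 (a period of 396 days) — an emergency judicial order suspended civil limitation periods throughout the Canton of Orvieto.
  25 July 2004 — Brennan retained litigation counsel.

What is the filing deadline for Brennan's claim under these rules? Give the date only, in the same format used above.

The limitation period began to run on 27 June 2003.
42 months from 27 June 2003 is 27 December 2006.
The period was tolled for 396 days by the emergency suspension of filing deadlines (28 April 2004 to 29 May 2005), pushing the deadline to 27 January 2008.
Nothing else in the chronology tolls or restarts the period.

27 January 2008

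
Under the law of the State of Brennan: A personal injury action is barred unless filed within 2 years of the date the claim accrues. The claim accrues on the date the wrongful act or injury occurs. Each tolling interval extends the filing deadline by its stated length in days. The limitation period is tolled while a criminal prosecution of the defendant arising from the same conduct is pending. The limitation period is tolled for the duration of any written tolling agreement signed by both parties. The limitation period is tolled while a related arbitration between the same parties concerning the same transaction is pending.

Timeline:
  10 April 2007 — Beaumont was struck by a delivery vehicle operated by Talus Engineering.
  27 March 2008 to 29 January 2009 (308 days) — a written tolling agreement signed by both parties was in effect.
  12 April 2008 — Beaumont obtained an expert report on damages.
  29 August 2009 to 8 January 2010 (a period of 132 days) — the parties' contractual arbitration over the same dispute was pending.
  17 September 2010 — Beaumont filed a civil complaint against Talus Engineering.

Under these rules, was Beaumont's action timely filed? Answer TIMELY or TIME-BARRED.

The claim accrued on 10 April 2007, when the wrongful act occurred.
Adding the 2 years base period to 10 April 2007 gives a deadline of 10 April 2009, before any tolling.
The written tolling agreement from 27 March 2008 to 29 January 2009 tolled the period for 308 days, extending the deadline to 12 February 2010.
Because the pending related arbitration ran from 29 August 2009 to 8 January 2010, the deadline is extended by 132 days to 24 June 2010.
None of the other events listed affects the running of the period under the stated rules.
Filing on 17 September 2010 missed the 24 June 2010 deadline — the action is time-barred.

TIME-BARRED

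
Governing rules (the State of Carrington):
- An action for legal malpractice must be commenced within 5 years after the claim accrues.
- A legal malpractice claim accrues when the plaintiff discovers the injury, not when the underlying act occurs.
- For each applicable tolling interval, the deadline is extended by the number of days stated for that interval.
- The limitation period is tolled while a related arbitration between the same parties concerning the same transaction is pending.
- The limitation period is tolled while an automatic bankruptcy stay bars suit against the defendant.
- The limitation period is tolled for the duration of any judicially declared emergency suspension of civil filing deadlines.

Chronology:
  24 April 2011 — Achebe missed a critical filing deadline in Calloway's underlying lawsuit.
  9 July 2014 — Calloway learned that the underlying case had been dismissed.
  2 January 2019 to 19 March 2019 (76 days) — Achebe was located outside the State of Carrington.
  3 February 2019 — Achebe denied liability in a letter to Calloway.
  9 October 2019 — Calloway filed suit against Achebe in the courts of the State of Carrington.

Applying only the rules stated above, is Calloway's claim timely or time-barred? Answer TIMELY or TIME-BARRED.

The claim did not accrue until Calloway discovered the injury on 9 July 2014; the 24 April 2011 act date does not start the clock under the stated rule.
Adding the 5 years base period to 9 July 2014 gives a deadline of 9 July 2019, before any tolling.
No stated provision tolls the period for the defendant's absence, so the interval from 2 January 2019 to 19 March 2019 has no effect on the deadline.
None of the other events listed affects the running of the period under the stated rules.
Calloway filed on 9 October 2019, after the 9 July 2019 deadline, so the action is time-barred.

TIME-BARRED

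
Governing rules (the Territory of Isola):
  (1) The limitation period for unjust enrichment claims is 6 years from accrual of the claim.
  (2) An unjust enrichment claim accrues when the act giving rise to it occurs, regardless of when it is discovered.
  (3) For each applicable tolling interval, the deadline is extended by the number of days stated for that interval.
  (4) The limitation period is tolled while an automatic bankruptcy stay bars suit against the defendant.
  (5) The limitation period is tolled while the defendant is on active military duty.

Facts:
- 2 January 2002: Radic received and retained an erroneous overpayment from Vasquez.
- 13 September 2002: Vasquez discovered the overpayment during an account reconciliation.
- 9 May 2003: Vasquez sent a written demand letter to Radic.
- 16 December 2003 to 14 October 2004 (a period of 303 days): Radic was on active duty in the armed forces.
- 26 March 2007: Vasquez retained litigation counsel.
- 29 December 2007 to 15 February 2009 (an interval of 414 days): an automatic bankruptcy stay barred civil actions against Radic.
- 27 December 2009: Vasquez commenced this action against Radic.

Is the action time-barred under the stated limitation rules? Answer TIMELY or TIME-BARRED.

TIME-BARRED

Because the rule ties accrual to occurrence, the claim accrued on 2 January 2002, not on the 13 September 2002 discovery date.
The untolled deadline — 6 years after 2 January 2002 — is 2 January 2008.
The period was tolled for 303 days by the defendant's active military service (16 December 2003 to 14 October 2004), pushing the deadline to 31 October 2008.
The automatic bankruptcy stay from 29 December 2007 to 15 February 2009 tolled the period for 414 days, extending the deadline to 19 December 2009.
The other events in the timeline have no effect on the limitation period under the stated rules.
The 27 December 2009 filing falls after the 19 December 2009 deadline; the claim is time-barred.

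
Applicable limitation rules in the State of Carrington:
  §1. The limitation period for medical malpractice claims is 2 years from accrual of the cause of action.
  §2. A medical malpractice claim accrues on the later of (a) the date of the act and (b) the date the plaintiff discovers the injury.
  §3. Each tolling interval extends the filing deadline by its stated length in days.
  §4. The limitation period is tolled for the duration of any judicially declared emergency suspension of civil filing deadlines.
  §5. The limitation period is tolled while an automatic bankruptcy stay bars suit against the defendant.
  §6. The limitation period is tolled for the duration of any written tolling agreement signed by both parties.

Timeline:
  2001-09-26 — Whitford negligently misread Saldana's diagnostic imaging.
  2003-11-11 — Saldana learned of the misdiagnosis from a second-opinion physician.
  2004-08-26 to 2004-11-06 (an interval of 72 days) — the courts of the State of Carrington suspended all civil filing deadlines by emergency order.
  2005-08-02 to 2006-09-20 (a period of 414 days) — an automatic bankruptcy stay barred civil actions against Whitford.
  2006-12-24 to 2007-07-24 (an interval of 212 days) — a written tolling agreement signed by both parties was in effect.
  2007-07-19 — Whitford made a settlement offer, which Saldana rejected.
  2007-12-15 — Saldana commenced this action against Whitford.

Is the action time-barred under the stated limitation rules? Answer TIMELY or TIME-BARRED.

Taking the later of the act (2001-09-26) and discovery (2003-11-11), the claim accrued on 2003-11-11.
Adding the 2 years base period to 2003-11-11 gives a deadline of 2005-11-11, before any tolling.
Because the emergency suspension of filing deadlines ran from 2004-08-26 to 2004-11-06, the deadline is extended by 72 days to 2006-01-22.
Because the automatic bankruptcy stay ran from 2005-08-02 to 2006-09-20, the deadline is extended by 414 days to 2007-03-12.
The period was tolled for 212 days by the written tolling agreement (2006-12-24 to 2007-07-24), pushing the deadline to 2007-10-10.
The other events in the timeline have no effect on the limitation period under the stated rules.
Saldana filed on 2007-12-15, after the 2007-10-10 deadline, so the action is time-barred.

TIME-BARRED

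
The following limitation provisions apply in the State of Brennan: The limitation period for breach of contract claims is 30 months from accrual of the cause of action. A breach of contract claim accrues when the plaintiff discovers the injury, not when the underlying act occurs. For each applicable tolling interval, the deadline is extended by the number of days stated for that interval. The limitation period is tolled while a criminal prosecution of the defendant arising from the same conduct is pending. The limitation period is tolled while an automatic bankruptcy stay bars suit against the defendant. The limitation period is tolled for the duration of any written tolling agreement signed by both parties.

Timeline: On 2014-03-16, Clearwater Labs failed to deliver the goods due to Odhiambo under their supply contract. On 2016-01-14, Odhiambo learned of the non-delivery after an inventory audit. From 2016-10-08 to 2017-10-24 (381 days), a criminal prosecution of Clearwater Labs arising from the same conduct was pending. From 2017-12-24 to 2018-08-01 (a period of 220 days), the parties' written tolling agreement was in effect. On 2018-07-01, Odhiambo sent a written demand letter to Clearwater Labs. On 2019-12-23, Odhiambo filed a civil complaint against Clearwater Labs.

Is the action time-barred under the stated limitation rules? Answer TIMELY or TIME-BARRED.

Accrual is tied to discovery, so the period began on 2016-01-14 rather than on 2014-03-16 when the act occurred.
The untolled deadline — 30 months after 2016-01-14 — is 2018-07-14.
The pending criminal prosecution from 2016-10-08 to 2017-10-24 tolled the period for 381 days, extending the deadline to 2019-07-30.
The period was tolled for 220 days by the written tolling agreement (2017-12-24 to 2018-08-01), pushing the deadline to 2020-03-06.
The other events in the timeline have no effect on the limitation period under the stated rules.
Filing on 2019-12-23 beat the 2020-03-06 deadline — the action is timely.

TIMELY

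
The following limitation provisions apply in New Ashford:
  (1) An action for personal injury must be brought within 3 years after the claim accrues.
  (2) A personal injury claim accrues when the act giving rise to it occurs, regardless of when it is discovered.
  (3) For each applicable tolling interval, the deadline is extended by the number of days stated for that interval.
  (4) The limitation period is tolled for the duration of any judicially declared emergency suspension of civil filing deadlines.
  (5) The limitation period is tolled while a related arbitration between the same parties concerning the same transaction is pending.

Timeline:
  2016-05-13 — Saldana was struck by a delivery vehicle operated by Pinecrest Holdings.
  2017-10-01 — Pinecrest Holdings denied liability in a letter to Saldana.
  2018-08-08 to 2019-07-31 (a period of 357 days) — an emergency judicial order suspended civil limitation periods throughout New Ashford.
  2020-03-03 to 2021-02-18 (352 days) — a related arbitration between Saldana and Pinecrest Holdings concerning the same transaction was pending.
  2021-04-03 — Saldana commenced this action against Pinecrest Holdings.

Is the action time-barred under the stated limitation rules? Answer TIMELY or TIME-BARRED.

The claim accrued on 2016-05-13, the date of the act.
3 years from 2016-05-13 is 2019-05-13.
The emergency suspension of filing deadlines from 2018-08-08 to 2019-07-31 tolled the period for 357 days, extending the deadline to 2020-05-04.
The pending related arbitration from 2020-03-03 to 2021-02-18 tolled the period for 352 days, extending the deadline to 2021-04-21.
Nothing else in the chronology tolls or restarts the period.
The 2021-04-03 filing precedes the 2021-04-21 deadline; the claim is timely.

TIMELY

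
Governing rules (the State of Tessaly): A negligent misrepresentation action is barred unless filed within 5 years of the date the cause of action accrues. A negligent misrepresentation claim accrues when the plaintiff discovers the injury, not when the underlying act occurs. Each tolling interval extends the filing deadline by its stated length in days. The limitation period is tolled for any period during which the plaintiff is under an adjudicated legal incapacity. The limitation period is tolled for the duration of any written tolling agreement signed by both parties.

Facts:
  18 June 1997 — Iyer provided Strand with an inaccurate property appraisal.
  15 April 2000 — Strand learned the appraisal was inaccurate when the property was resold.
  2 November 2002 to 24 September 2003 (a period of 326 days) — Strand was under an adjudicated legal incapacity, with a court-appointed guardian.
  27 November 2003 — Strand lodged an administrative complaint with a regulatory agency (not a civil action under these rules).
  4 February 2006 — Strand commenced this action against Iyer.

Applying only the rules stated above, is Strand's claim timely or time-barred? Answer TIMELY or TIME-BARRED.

TIMELY

Accrual is tied to discovery, so the period began on 15 April 2000 rather than on 18 June 1997 when the act occurred.
The untolled deadline — 5 years after 15 April 2000 — is 15 April 2005.
Because the plaintiff's legal incapacity ran from 2 November 2002 to 24 September 2003, the deadline is extended by 326 days to 7 March 2006.
The other events in the timeline have no effect on the limitation period under the stated rules.
The 4 February 2006 filing precedes the 7 March 2006 deadline; the claim is timely.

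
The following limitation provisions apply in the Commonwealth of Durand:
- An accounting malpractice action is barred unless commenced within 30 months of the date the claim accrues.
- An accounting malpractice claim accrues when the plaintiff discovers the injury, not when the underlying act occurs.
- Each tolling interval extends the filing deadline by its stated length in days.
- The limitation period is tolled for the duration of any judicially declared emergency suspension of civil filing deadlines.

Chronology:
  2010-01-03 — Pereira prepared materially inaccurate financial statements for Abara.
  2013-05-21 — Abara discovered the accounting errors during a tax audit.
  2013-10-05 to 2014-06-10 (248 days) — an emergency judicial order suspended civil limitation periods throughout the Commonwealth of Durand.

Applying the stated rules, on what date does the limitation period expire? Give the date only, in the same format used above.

Under the discovery rule, the claim accrued on 2013-05-21, when Abara discovered the injury — not on the 2010-01-03 date of the underlying act.
Adding the 30 months base period to 2013-05-21 gives a deadline of 2015-11-21, before any tolling.
The period was tolled for 248 days by the emergency suspension of filing deadlines (2013-10-05 to 2014-06-10), pushing the deadline to 2016-07-26.

2016-07-26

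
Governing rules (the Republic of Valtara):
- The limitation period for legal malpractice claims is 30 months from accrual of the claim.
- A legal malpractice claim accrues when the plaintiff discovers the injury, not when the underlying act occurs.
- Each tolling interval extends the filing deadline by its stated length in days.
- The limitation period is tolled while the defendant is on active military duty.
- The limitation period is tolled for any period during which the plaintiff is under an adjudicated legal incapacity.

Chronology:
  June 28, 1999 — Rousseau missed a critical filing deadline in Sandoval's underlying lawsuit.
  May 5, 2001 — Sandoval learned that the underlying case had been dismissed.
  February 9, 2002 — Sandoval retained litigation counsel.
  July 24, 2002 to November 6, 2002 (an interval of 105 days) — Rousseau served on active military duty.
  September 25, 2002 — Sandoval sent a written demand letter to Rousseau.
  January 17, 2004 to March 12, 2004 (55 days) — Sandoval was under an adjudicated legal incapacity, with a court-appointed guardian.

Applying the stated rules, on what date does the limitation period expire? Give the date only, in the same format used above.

April 13, 2004

Accrual is tied to discovery, so the period began on May 5, 2001 rather than on June 28, 1999 when the act occurred.
30 months from May 5, 2001 is November 5, 2003.
The period was tolled for 105 days by the defendant's active military service (July 24, 2002 to November 6, 2002), pushing the deadline to February 18, 2004.
Because the plaintiff's legal incapacity ran from January 17, 2004 to March 12, 2004, the deadline is extended by 55 days to April 13, 2004.
None of the other events listed affects the running of the period under the stated rules.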